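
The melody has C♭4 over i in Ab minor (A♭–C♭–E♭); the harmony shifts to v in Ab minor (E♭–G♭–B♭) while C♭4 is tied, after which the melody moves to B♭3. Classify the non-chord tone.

The harmony at that moment is E♭ minor triad (E♭, G♭, B♭); C♭4 is not a chord tone.
It is held over (the same pitch as the preceding C♭4) and left by step down to B♭3.
Held over from the previous chord and resolving down by step — a suspension.

C♭4 is a suspension.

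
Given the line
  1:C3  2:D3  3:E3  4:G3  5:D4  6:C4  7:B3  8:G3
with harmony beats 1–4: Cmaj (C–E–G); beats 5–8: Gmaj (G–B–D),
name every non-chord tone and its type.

The harmony at that moment is C major triad (C, E, G); D3 is not a chord tone.
It is approached by step up from C3 and left by step up to E3.
Step in, step out in the same direction — a passing tone.
The harmony at that moment is G major triad (G, B, D); C4 is not a chord tone.
It is approached by step down from D4 and left by step down to B3.
Step in, step out in the same direction — a passing tone.

D3 (beat 2) — passing tone; C4 (beat 6) — passing tone.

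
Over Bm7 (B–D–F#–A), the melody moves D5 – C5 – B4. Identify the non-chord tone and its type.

The harmony at that moment is B minor seventh chord (B, D, F#, A); C5 is not a chord tone.
It is approached by step down from D5 and left by step down to B4.
Step in, step out in the same direction — a passing tone.

C5 is a passing tone.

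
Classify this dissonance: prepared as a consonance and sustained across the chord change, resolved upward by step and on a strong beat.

Retardation.

Approach: by preparation — the pitch is first a chord tone, then held (tied or repeated) while the harmony changes under it. Departure: up by step. Metric position: strong.
A prepared dissonance that resolves upward by step — a retardation. (The same figure resolving downward would be a suspension.)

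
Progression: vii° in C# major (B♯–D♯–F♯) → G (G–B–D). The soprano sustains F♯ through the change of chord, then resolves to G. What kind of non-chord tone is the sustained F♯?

F♯ is a retardation.

The harmony at that moment is G major triad (G, B, D); F♯ is not a chord tone.
It is held over (the same pitch as the preceding F♯) and left by step up to G.
Held over from the previous chord and resolving up by step — a retardation.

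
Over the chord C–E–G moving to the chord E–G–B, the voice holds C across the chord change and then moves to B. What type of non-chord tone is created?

The harmony at that moment is E minor triad (E, G, B); C is not a chord tone.
It is held over (the same pitch as the preceding C) and left by step down to B.
Held over from the previous chord and resolving down by step — a suspension.

C is a suspension.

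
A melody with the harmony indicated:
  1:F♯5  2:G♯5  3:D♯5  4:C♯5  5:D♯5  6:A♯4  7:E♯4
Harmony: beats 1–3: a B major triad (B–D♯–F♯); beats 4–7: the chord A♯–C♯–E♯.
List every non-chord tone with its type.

The harmony at that moment is B major triad (B, D♯, F♯); G♯5 is not a chord tone.
It is approached by step up from F♯5 and left by leap down to D♯5.
Step in, leap out — an escape tone.
The harmony at that moment is A♯ minor triad (A♯, C♯, E♯); D♯5 is not a chord tone.
It is approached by step up from C♯5 and left by leap down to A♯4.
Step in, leap out — an escape tone.

G♯5 (beat 2) — escape tone; D♯5 (beat 5) — escape tone.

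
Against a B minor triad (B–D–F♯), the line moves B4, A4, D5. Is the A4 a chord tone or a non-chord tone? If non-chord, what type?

Non-chord tone — an escape tone.

The harmony at that moment is B minor triad (B, D, F♯); A4 is not a chord tone.
It is approached by step down from B4 and left by leap up to D5.
Step in, leap out — an escape tone.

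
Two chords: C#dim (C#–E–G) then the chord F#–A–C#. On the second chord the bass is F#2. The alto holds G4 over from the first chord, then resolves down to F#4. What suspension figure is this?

9–8 suspension.

At the second chord the bass is F#2. The suspended G4 lies a ninth above the bass; after resolving down by step to F#4, the interval above the bass becomes an octave.
Suspension figures are named by those two intervals: 9–8.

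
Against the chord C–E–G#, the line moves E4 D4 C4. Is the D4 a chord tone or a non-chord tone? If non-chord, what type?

Non-chord tone — a passing tone.

The harmony at that moment is C augmented triad (C, E, G#); D4 is not a chord tone.
It is approached by step down from E4 and left by step down to C4.
Step in, step out in the same direction — a passing tone.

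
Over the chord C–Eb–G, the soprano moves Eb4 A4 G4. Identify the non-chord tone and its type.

A4 is an appoggiatura.

The harmony at that moment is C minor triad (C, Eb, G); A4 is not a chord tone.
It is approached by leap up from Eb4 and left by step down to G4.
Leap in, step out — an appoggiatura.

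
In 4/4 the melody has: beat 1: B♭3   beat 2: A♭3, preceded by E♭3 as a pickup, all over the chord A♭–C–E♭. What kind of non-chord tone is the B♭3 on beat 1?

Appoggiatura.

The harmony at that moment is A♭ major triad (A♭, C, E♭); B♭3 is not a chord tone.
It is approached by leap up from E♭3 and left by step down to A♭3.
Leap in, step out, metrically accented — an appoggiatura.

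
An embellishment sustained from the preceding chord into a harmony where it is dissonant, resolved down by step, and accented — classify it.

Approach: by preparation — the pitch is first a chord tone, then held (tied or repeated) while the harmony changes under it. Departure: down by step. Metric position: strong.
A prepared dissonance that resolves downward by step — a suspension. (The same figure resolving upward would be a retardation.)

Suspension.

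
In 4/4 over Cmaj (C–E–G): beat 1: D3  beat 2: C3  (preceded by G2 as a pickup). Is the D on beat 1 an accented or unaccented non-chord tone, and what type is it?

The harmony at that moment is C major triad (C, E, G); D3 is not a chord tone.
It is approached by leap up from G2 and left by step down to C3.
Leap in, step out — an appoggiatura.
It falls on the downbeat, so it is accented.

Accented appoggiatura.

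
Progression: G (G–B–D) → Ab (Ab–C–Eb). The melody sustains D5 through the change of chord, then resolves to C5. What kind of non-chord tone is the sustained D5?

D5 is a suspension.

The harmony at that moment is Ab major triad (Ab, C, Eb); D5 is not a chord tone.
It is held over (the same pitch as the preceding D5) and left by step down to C5.
Held over from the previous chord and resolving down by step — a suspension.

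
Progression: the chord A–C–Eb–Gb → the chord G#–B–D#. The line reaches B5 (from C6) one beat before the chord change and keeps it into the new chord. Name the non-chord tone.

B5 is an anticipation.

The harmony at that moment is A diminished seventh chord (A, C, Eb, Gb); B5 is not a chord tone.
It is approached by step down from C6 and then sustained as the same pitch into the next harmony.
Arriving early and becoming a chord tone when the harmony changes — an anticipation.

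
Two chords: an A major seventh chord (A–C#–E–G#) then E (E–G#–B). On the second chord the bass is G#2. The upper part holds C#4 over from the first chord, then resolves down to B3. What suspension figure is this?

At the second chord the bass is G#2. The suspended C#4 lies a fourth above the bass; after resolving down by step to B3, the interval above the bass becomes a third.
Suspension figures are named by those two intervals: 4–3.

4–3 suspension.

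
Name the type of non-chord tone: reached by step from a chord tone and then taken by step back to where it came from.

Approach: by step. Departure: by step in the opposite direction, back to the starting pitch.
Stepwise on both sides but reversing to return to the same chord tone — a neighbor tone. (Had it continued onward in the same direction it would be a passing tone instead.)

Neighbor tone.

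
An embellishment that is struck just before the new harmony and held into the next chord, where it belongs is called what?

Anticipation.

Approach: ahead of the chord change (typically by step), so it is dissonant against the current harmony. Departure: none — the same pitch is restated or held and is a chord tone of the new harmony.
Dissonant first, consonant once the harmony catches up: the note simply arrives early — an anticipation. (The reverse timing, consonant first and dissonant after the change, would be a suspension or retardation.)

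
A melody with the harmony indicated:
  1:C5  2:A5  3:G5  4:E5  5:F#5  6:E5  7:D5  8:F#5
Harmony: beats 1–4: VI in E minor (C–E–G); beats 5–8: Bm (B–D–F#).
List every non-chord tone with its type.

The harmony at that moment is C major triad (C, E, G); A5 is not a chord tone.
It is approached by leap up from C5 and left by step down to G5.
Leap in, step out — an appoggiatura.
The harmony at that moment is B minor triad (B, D, F#); E5 is not a chord tone.
It is approached by step down from F#5 and left by step down to D5.
Step in, step out in the same direction — a passing tone.

A5 (beat 2) — appoggiatura; E5 (beat 6) — passing tone.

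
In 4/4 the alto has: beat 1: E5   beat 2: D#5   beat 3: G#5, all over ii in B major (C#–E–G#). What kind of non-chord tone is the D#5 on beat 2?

Escape tone.

The harmony at that moment is C# minor triad (C#, E, G#); D#5 is not a chord tone.
It is approached by step down from E5 and left by leap up to G#5.
Step in, leap out, on a weak beat — an escape tone.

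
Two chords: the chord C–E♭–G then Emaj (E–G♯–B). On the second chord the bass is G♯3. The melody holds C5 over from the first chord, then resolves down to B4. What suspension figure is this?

4–3 suspension.

At the second chord the bass is G♯3. The suspended C5 lies a fourth above the bass; after resolving down by step to B4, the interval above the bass becomes a third.
Suspension figures are named by those two intervals: 4–3.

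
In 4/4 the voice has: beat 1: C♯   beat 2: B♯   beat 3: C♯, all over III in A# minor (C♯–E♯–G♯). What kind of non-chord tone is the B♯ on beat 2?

Lower neighbor tone.

The harmony at that moment is C♯ major triad (C♯, E♯, G♯); B♯ is not a chord tone.
It is approached by step down from C♯ and left by step up to C♯.
Step away and step back to the same note — a neighbor tone (lower neighbor).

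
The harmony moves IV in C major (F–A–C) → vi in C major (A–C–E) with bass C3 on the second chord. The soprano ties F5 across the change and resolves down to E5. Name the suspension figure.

4–3 suspension.

At the second chord the bass is C3. The suspended F5 lies a fourth above the bass; after resolving down by step to E5, the interval above the bass becomes a third.
Suspension figures are named by those two intervals: 4–3.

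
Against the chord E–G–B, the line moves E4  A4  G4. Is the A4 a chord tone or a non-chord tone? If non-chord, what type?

Non-chord tone — an appoggiatura.

The harmony at that moment is E minor triad (E, G, B); A4 is not a chord tone.
It is approached by leap up from E4 and left by step down to G4.
Leap in, step out — an appoggiatura.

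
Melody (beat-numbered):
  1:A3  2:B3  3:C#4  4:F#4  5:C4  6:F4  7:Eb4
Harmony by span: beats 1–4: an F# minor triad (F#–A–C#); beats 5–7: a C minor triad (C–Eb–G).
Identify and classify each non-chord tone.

The harmony at that moment is F# minor triad (F#, A, C#); B3 is not a chord tone.
It is approached by step up from A3 and left by step up to C#4.
Step in, step out in the same direction — a passing tone.
The harmony at that moment is C minor triad (C, Eb, G); F4 is not a chord tone.
It is approached by leap up from C4 and left by step down to Eb4.
Leap in, step out — an appoggiatura.

B3 (beat 2) — passing tone; F4 (beat 6) — appoggiatura.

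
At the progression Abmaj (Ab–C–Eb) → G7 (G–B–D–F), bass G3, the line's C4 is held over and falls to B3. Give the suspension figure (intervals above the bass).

At the second chord the bass is G3. The suspended C4 lies a fourth above the bass; after resolving down by step to B3, the interval above the bass becomes a third.
Suspension figures are named by those two intervals: 4–3.

4–3 suspension.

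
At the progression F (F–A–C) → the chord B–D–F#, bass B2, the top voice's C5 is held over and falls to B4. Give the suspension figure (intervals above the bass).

9–8 suspension.

At the second chord the bass is B2. The suspended C5 lies a ninth above the bass; after resolving down by step to B4, the interval above the bass becomes an octave.
Suspension figures are named by those two intervals: 9–8.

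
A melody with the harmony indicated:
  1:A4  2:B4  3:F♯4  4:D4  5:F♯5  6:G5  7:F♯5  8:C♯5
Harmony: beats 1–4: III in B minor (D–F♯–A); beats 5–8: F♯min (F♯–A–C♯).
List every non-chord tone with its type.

The harmony at that moment is D major triad (D, F♯, A); B4 is not a chord tone.
It is approached by step up from A4 and left by leap down to F♯4.
Step in, leap out — an escape tone.
The harmony at that moment is F♯ minor triad (F♯, A, C♯); G5 is not a chord tone.
It is approached by step up from F♯5 and left by step down to F♯5.
Step away and step back to the same note — a neighbor tone (upper neighbor).

B4 (beat 2) — escape tone; G5 (beat 6) — neighbor tone.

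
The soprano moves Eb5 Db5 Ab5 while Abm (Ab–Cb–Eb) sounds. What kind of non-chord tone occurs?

Db5 is an escape tone.

The harmony at that moment is Ab minor triad (Ab, Cb, Eb); Db5 is not a chord tone.
It is approached by step down from Eb5 and left by leap up to Ab5.
Step in, leap out — an escape tone.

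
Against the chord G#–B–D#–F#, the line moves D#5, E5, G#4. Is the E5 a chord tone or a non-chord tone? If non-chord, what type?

The harmony at that moment is G# minor seventh chord (G#, B, D#, F#); E5 is not a chord tone.
It is approached by step up from D#5 and left by leap down to G#4.
Step in, leap out — an escape tone.

Non-chord tone — an escape tone.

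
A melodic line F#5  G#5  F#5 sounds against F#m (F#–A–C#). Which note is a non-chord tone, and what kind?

G#5 is a neighbor tone.

The harmony at that moment is F# minor triad (F#, A, C#); G#5 is not a chord tone.
It is approached by step up from F#5 and left by step down to F#5.
Step away and step back to the same note — a neighbor tone (upper neighbor).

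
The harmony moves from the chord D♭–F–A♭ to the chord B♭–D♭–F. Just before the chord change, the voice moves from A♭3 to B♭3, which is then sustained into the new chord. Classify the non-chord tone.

The harmony at that moment is D♭ major triad (D♭, F, A♭); B♭3 is not a chord tone.
It is approached by step up from A♭3 and then sustained as the same pitch into the next harmony.
Arriving early and becoming a chord tone when the harmony changes — an anticipation.

B♭3 is an anticipation.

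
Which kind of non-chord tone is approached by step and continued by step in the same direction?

Approach: by step. Departure: by step, continuing in the same direction.
Stepwise on both sides with no change of direction means the note fills in the space between two different chord tones — a passing tone. (Had it turned back to its starting note it would be a neighbor tone instead.)

Passing tone.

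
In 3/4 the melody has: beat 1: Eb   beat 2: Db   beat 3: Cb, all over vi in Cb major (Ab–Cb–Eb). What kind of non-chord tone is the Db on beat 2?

Passing tone.

The harmony at that moment is Ab minor triad (Ab, Cb, Eb); Db is not a chord tone.
It is approached by step down from Eb and left by step down to Cb.
Step in, step out in the same direction — a passing tone.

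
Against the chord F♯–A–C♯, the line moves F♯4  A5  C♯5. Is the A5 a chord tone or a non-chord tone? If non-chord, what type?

F# minor triad contains F♯, A, C♯; A is the third, so it is a chord tone.

Chord tone (the third of F# minor triad).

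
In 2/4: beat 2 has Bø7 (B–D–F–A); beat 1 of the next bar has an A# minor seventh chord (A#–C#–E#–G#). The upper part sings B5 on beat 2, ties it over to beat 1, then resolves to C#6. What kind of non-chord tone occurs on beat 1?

Retardation.

The harmony at that moment is A# minor seventh chord (A#, C#, E#, G#); B5 is not a chord tone.
It is held over (the same pitch as the preceding B5) and left by step up to C#6.
Held over from the previous chord and resolving up by step — a retardation.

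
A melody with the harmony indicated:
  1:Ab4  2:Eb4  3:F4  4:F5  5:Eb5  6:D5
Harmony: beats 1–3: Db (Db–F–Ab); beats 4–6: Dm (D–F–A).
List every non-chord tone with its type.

Eb4 (beat 2) — appoggiatura; Eb5 (beat 5) — passing tone.

The harmony at that moment is Db major triad (Db, F, Ab); Eb4 is not a chord tone.
It is approached by leap down from Ab4 and left by step up to F4.
Leap in, step out — an appoggiatura.
The harmony at that moment is D minor triad (D, F, A); Eb5 is not a chord tone.
It is approached by step down from F5 and left by step down to D5.
Step in, step out in the same direction — a passing tone.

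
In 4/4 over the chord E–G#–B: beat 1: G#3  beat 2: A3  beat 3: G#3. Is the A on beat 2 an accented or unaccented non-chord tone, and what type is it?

Unaccented neighbor tone.

The harmony at that moment is E major triad (E, G#, B); A3 is not a chord tone.
It is approached by step up from G#3 and left by step down to G#3.
Step away and step back to the same note — a neighbor tone (upper neighbor).
It falls on a weak beat, so it is unaccented.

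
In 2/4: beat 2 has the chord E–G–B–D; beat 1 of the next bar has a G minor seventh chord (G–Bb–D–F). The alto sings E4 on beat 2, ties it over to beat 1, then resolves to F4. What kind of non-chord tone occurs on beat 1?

Retardation.

The harmony at that moment is G minor seventh chord (G, Bb, D, F); E4 is not a chord tone.
It is held over (the same pitch as the preceding E4) and left by step up to F4.
Held over from the previous chord and resolving up by step — a retardation.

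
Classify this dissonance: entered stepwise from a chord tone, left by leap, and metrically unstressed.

Approach: by step. Departure: by leap. Metric position: weak.
Step in, leap out, from a weak position — an escape tone (échappée). (It is the mirror image of the appoggiatura, which leaps in and steps out on a strong beat.)

Escape tone.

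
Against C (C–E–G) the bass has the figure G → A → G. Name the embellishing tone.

A is a neighbor tone.

The harmony at that moment is C major triad (C, E, G); A is not a chord tone.
It is approached by step up from G and left by step down to G.
Step away and step back to the same note — a neighbor tone (upper neighbor).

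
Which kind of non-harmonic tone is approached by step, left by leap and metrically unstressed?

Approach: by step. Departure: by leap. Metric position: weak.
Step in, leap out, from a weak position — an escape tone (échappée). (It is the mirror image of the appoggiatura, which leaps in and steps out on a strong beat.)

Escape tone.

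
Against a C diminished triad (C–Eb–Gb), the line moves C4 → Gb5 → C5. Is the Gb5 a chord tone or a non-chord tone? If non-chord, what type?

Chord tone (the fifth of C diminished triad).

C diminished triad contains C, Eb, Gb; Gb is the fifth, so it is a chord tone.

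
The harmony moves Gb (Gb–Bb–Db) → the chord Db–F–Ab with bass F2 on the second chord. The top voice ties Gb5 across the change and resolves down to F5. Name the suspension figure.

9–8 suspension.

At the second chord the bass is F2. The suspended Gb5 lies a ninth above the bass; after resolving down by step to F5, the interval above the bass becomes an octave.
Suspension figures are named by those two intervals: 9–8.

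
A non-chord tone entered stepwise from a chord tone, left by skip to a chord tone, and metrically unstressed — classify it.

Escape tone.

Approach: by step. Departure: by leap. Metric position: weak.
Step in, leap out, from a weak position — an escape tone (échappée). (It is the mirror image of the appoggiatura, which leaps in and steps out on a strong beat.)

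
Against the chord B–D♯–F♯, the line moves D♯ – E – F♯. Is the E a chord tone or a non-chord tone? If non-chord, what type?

Non-chord tone — a passing tone.

The harmony at that moment is B major triad (B, D♯, F♯); E is not a chord tone.
It is approached by step up from D♯ and left by step up to F♯.
Step in, step out in the same direction — a passing tone.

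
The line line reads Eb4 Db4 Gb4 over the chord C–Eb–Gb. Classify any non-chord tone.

Db4 is an escape tone.

The harmony at that moment is C diminished triad (C, Eb, Gb); Db4 is not a chord tone.
It is approached by step down from Eb4 and left by leap up to Gb4.
Step in, leap out — an escape tone.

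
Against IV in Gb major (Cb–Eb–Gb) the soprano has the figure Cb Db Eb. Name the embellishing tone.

Db is a passing tone.

The harmony at that moment is Cb major triad (Cb, Eb, Gb); Db is not a chord tone.
It is approached by step up from Cb and left by step up to Eb.
Step in, step out in the same direction — a passing tone.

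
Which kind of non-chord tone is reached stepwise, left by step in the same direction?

Passing tone.

Approach: by step. Departure: by step, continuing in the same direction.
Stepwise on both sides with no change of direction means the note fills in the space between two different chord tones — a passing tone. (Had it turned back to its starting note it would be a neighbor tone instead.)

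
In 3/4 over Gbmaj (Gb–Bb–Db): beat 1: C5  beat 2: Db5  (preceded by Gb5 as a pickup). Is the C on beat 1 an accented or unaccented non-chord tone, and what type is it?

The harmony at that moment is Gb major triad (Gb, Bb, Db); C5 is not a chord tone.
It is approached by leap down from Gb5 and left by step up to Db5.
Leap in, step out — an appoggiatura.
It falls on the downbeat, so it is accented.

Accented appoggiatura.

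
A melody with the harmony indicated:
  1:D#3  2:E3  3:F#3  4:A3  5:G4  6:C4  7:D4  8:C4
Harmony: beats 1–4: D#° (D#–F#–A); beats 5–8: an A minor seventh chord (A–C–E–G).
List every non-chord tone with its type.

E3 (beat 2) — passing tone; D4 (beat 7) — neighbor tone.

The harmony at that moment is D# diminished triad (D#, F#, A); E3 is not a chord tone.
It is approached by step up from D#3 and left by step up to F#3.
Step in, step out in the same direction — a passing tone.
The harmony at that moment is A minor seventh chord (A, C, E, G); D4 is not a chord tone.
It is approached by step up from C4 and left by step down to C4.
Step away and step back to the same note — a neighbor tone (upper neighbor).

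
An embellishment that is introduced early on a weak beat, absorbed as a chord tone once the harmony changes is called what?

Approach: ahead of the chord change (typically by step), so it is dissonant against the current harmony. Departure: none — the same pitch is restated or held and is a chord tone of the new harmony.
Dissonant first, consonant once the harmony catches up: the note simply arrives early — an anticipation. (The reverse timing, consonant first and dissonant after the change, would be a suspension or retardation.)

Anticipation.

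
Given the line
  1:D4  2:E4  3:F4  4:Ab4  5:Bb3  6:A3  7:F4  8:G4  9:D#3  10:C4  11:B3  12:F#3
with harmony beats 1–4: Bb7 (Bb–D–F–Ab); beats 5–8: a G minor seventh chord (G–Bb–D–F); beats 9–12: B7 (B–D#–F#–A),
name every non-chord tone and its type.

E4 (beat 2) — passing tone; A3 (beat 6) — escape tone; C4 (beat 10) — appoggiatura.

The harmony at that moment is Bb dominant seventh chord (Bb, D, F, Ab); E4 is not a chord tone.
It is approached by step up from D4 and left by step up to F4.
Step in, step out in the same direction — a passing tone.
The harmony at that moment is G minor seventh chord (G, Bb, D, F); A3 is not a chord tone.
It is approached by step down from Bb3 and left by leap up to F4.
Step in, leap out — an escape tone.
The harmony at that moment is B dominant seventh chord (B, D#, F#, A); C4 is not a chord tone.
It is approached by leap up from D#3 and left by step down to B3.
Leap in, step out — an appoggiatura.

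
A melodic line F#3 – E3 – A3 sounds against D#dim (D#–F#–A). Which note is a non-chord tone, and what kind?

E3 is an escape tone.

The harmony at that moment is D# diminished triad (D#, F#, A); E3 is not a chord tone.
It is approached by step down from F#3 and left by leap up to A3.
Step in, leap out — an escape tone.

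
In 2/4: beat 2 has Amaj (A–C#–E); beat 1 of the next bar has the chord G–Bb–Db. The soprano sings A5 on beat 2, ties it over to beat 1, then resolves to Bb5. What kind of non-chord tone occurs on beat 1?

The harmony at that moment is G diminished triad (G, Bb, Db); A5 is not a chord tone.
It is held over (the same pitch as the preceding A5) and left by step up to Bb5.
Held over from the previous chord and resolving up by step — a retardation.

Retardation.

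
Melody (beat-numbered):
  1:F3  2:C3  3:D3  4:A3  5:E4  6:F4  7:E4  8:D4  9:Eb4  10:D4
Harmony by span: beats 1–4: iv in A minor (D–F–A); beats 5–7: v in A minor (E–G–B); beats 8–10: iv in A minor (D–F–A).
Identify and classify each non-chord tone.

The harmony at that moment is D minor triad (D, F, A); C3 is not a chord tone.
It is approached by leap down from F3 and left by step up to D3.
Leap in, step out — an appoggiatura.
The harmony at that moment is E minor triad (E, G, B); F4 is not a chord tone.
It is approached by step up from E4 and left by step down to E4.
Step away and step back to the same note — a neighbor tone (upper neighbor).
The harmony at that moment is D minor triad (D, F, A); Eb4 is not a chord tone.
It is approached by step up from D4 and left by step down to D4.
Step away and step back to the same note — a neighbor tone (upper neighbor).

C3 (beat 2) — appoggiatura; F4 (beat 6) — neighbor tone; Eb4 (beat 9) — neighbor tone.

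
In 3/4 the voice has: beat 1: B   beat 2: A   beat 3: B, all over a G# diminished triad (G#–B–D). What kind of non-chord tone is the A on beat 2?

The harmony at that moment is G# diminished triad (G#, B, D); A is not a chord tone.
It is approached by step down from B and left by step up to B.
Step away and step back to the same note — a neighbor tone (lower neighbor).

Lower neighbor tone.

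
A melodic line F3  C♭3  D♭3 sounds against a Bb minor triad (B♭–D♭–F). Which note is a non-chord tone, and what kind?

C♭3 is an appoggiatura.

The harmony at that moment is B♭ minor triad (B♭, D♭, F); C♭3 is not a chord tone.
It is approached by leap down from F3 and left by step up to D♭3.
Leap in, step out — an appoggiatura.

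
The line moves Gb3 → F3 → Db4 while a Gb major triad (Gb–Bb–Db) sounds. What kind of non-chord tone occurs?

The harmony at that moment is Gb major triad (Gb, Bb, Db); F3 is not a chord tone.
It is approached by step down from Gb3 and left by leap up to Db4.
Step in, leap out — an escape tone.

F3 is an escape tone.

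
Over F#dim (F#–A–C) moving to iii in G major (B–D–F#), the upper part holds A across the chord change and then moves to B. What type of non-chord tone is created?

The harmony at that moment is B minor triad (B, D, F#); A is not a chord tone.
It is held over (the same pitch as the preceding A) and left by step up to B.
Held over from the previous chord and resolving up by step — a retardation.

A is a retardation.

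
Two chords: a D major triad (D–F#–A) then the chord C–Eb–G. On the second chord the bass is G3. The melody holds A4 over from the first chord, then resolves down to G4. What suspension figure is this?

At the second chord the bass is G3. The suspended A4 lies a ninth above the bass; after resolving down by step to G4, the interval above the bass becomes an octave.
Suspension figures are named by those two intervals: 9–8.

9–8 suspension.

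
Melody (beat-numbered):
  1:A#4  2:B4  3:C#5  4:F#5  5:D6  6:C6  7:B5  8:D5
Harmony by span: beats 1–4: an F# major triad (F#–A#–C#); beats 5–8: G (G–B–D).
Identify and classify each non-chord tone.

B4 (beat 2) — passing tone; C6 (beat 6) — passing tone.

The harmony at that moment is F# major triad (F#, A#, C#); B4 is not a chord tone.
It is approached by step up from A#4 and left by step up to C#5.
Step in, step out in the same direction — a passing tone.
The harmony at that moment is G major triad (G, B, D); C6 is not a chord tone.
It is approached by step down from D6 and left by step down to B5.
Step in, step out in the same direction — a passing tone.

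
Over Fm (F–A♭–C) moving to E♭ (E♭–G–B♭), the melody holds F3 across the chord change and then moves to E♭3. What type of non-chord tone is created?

F3 is a suspension.

The harmony at that moment is E♭ major triad (E♭, G, B♭); F3 is not a chord tone.
It is held over (the same pitch as the preceding F3) and left by step down to E♭3.
Held over from the previous chord and resolving down by step — a suspension.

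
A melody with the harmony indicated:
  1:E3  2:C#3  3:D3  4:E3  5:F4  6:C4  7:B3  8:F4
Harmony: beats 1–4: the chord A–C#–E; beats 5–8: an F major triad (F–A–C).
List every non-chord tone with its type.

The harmony at that moment is A major triad (A, C#, E); D3 is not a chord tone.
It is approached by step up from C#3 and left by step up to E3.
Step in, step out in the same direction — a passing tone.
The harmony at that moment is F major triad (F, A, C); B3 is not a chord tone.
It is approached by step down from C4 and left by leap up to F4.
Step in, leap out — an escape tone.

D3 (beat 3) — passing tone; B3 (beat 7) — escape tone.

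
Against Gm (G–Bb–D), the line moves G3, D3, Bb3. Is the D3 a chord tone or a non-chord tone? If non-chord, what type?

Chord tone (the fifth of G minor triad).

G minor triad contains G, Bb, D; D is the fifth, so it is a chord tone.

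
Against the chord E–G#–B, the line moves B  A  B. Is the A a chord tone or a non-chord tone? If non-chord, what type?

Non-chord tone — a neighbor tone.

The harmony at that moment is E major triad (E, G#, B); A is not a chord tone.
It is approached by step down from B and left by step up to B.
Step away and step back to the same note — a neighbor tone (lower neighbor).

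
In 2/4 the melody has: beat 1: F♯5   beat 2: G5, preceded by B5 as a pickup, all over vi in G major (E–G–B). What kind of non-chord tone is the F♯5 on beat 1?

Appoggiatura.

The harmony at that moment is E minor triad (E, G, B); F♯5 is not a chord tone.
It is approached by leap down from B5 and left by step up to G5.
Leap in, step out, metrically accented — an appoggiatura.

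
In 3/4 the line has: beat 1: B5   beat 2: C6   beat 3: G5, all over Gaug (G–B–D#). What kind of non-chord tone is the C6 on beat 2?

The harmony at that moment is G augmented triad (G, B, D#); C6 is not a chord tone.
It is approached by step up from B5 and left by leap down to G5.
Step in, leap out, on a weak beat — an escape tone.

Escape tone.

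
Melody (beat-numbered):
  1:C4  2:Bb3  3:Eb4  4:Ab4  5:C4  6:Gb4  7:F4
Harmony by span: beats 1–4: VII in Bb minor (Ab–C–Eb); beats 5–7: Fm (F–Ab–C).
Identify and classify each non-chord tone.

Bb3 (beat 2) — escape tone; Gb4 (beat 6) — appoggiatura.

The harmony at that moment is Ab major triad (Ab, C, Eb); Bb3 is not a chord tone.
It is approached by step down from C4 and left by leap up to Eb4.
Step in, leap out — an escape tone.
The harmony at that moment is F minor triad (F, Ab, C); Gb4 is not a chord tone.
It is approached by leap up from C4 and left by step down to F4.
Leap in, step out — an appoggiatura.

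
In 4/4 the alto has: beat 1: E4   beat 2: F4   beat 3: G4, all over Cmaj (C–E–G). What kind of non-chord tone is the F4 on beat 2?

The harmony at that moment is C major triad (C, E, G); F4 is not a chord tone.
It is approached by step up from E4 and left by step up to G4.
Step in, step out in the same direction — a passing tone.

Passing tone.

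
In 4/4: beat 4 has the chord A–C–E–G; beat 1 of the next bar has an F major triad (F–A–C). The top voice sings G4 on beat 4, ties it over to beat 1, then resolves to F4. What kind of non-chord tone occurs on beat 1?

The harmony at that moment is F major triad (F, A, C); G4 is not a chord tone.
It is held over (the same pitch as the preceding G4) and left by step down to F4.
Held over from the previous chord and resolving down by step — a suspension.

Suspension.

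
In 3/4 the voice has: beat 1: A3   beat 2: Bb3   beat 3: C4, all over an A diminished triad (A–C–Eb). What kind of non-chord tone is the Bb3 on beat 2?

Passing tone.

The harmony at that moment is A diminished triad (A, C, Eb); Bb3 is not a chord tone.
It is approached by step up from A3 and left by step up to C4.
Step in, step out in the same direction — a passing tone.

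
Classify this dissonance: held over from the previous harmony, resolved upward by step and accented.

Retardation.

Approach: by preparation — the pitch is first a chord tone, then held (tied or repeated) while the harmony changes under it. Departure: up by step. Metric position: strong.
A prepared dissonance that resolves upward by step — a retardation. (The same figure resolving downward would be a suspension.)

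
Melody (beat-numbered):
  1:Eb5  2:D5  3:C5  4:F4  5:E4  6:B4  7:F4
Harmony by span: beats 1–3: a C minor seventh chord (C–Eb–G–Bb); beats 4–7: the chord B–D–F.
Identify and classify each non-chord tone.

D5 (beat 2) — passing tone; E4 (beat 5) — escape tone.

The harmony at that moment is C minor seventh chord (C, Eb, G, Bb); D5 is not a chord tone.
It is approached by step down from Eb5 and left by step down to C5.
Step in, step out in the same direction — a passing tone.
The harmony at that moment is B diminished triad (B, D, F); E4 is not a chord tone.
It is approached by step down from F4 and left by leap up to B4.
Step in, leap out — an escape tone.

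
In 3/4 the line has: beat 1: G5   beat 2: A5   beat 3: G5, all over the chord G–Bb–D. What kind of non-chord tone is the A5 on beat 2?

The harmony at that moment is G minor triad (G, Bb, D); A5 is not a chord tone.
It is approached by step up from G5 and left by step down to G5.
Step away and step back to the same note — a neighbor tone (upper neighbor).

Upper neighbor tone.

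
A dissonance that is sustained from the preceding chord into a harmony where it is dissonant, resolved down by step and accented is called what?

Approach: by preparation — the pitch is first a chord tone, then held (tied or repeated) while the harmony changes under it. Departure: down by step. Metric position: strong.
A prepared dissonance that resolves downward by step — a suspension. (The same figure resolving upward would be a retardation.)

Suspension.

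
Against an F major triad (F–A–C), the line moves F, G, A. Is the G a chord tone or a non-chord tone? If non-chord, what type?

The harmony at that moment is F major triad (F, A, C); G is not a chord tone.
It is approached by step up from F and left by step up to A.
Step in, step out in the same direction — a passing tone.

Non-chord tone — a passing tone.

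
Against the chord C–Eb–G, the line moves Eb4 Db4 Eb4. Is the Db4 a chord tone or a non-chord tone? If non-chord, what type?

Non-chord tone — a neighbor tone.

The harmony at that moment is C minor triad (C, Eb, G); Db4 is not a chord tone.
It is approached by step down from Eb4 and left by step up to Eb4.
Step away and step back to the same note — a neighbor tone (lower neighbor).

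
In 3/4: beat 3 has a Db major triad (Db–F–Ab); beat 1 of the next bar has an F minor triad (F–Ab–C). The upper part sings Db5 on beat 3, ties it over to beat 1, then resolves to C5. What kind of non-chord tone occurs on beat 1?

Suspension.

The harmony at that moment is F minor triad (F, Ab, C); Db5 is not a chord tone.
It is held over (the same pitch as the preceding Db5) and left by step down to C5.
Held over from the previous chord and resolving down by step — a suspension.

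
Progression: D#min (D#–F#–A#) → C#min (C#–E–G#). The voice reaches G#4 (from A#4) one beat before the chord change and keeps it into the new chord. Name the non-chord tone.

G#4 is an anticipation.

The harmony at that moment is D# minor triad (D#, F#, A#); G#4 is not a chord tone.
It is approached by step down from A#4 and then sustained as the same pitch into the next harmony.
Arriving early and becoming a chord tone when the harmony changes — an anticipation.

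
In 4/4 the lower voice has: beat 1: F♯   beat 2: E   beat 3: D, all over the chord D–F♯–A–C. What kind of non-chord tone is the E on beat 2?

The harmony at that moment is D dominant seventh chord (D, F♯, A, C); E is not a chord tone.
It is approached by step down from F♯ and left by step down to D.
Step in, step out in the same direction — a passing tone.

Passing tone.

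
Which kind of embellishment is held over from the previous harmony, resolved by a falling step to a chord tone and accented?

Suspension.

Approach: by preparation — the pitch is first a chord tone, then held (tied or repeated) while the harmony changes under it. Departure: down by step. Metric position: strong.
A prepared dissonance that resolves downward by step — a suspension. (The same figure resolving upward would be a retardation.)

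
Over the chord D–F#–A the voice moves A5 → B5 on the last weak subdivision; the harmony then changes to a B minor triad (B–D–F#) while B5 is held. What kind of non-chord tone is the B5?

B5 is an anticipation.

The harmony at that moment is D major triad (D, F#, A); B5 is not a chord tone.
It is approached by step up from A5 and then sustained as the same pitch into the next harmony.
Arriving early and becoming a chord tone when the harmony changes — an anticipation.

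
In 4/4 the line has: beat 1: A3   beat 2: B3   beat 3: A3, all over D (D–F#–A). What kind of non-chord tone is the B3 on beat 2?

Upper neighbor tone.

The harmony at that moment is D major triad (D, F#, A); B3 is not a chord tone.
It is approached by step up from A3 and left by step down to A3.
Step away and step back to the same note — a neighbor tone (upper neighbor).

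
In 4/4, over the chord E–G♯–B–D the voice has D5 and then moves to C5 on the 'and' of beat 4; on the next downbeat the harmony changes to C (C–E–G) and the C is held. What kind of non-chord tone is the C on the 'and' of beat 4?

The harmony at that moment is E dominant seventh chord (E, G♯, B, D); C5 is not a chord tone.
It is approached by step down from D5 and then sustained as the same pitch into the next harmony.
Arriving early and becoming a chord tone when the harmony changes — an anticipation.

Anticipation.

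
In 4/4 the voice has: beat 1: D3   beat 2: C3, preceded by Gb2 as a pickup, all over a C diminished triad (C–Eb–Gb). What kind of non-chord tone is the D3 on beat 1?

The harmony at that moment is C diminished triad (C, Eb, Gb); D3 is not a chord tone.
It is approached by leap up from Gb2 and left by step down to C3.
Leap in, step out, metrically accented — an appoggiatura.

Appoggiatura.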